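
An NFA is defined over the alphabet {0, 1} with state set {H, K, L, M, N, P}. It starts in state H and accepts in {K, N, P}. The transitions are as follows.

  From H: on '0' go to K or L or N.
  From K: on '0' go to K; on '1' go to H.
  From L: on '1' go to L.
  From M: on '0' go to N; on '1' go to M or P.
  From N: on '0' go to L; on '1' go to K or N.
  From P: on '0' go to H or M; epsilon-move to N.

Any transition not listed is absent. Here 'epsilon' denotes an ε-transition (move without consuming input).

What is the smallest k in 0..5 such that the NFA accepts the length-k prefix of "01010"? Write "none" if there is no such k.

Start in {H}.
Read '0': {H} → {K, L, N}.
None of the earlier sets intersect F, but {K, L, N} does.

1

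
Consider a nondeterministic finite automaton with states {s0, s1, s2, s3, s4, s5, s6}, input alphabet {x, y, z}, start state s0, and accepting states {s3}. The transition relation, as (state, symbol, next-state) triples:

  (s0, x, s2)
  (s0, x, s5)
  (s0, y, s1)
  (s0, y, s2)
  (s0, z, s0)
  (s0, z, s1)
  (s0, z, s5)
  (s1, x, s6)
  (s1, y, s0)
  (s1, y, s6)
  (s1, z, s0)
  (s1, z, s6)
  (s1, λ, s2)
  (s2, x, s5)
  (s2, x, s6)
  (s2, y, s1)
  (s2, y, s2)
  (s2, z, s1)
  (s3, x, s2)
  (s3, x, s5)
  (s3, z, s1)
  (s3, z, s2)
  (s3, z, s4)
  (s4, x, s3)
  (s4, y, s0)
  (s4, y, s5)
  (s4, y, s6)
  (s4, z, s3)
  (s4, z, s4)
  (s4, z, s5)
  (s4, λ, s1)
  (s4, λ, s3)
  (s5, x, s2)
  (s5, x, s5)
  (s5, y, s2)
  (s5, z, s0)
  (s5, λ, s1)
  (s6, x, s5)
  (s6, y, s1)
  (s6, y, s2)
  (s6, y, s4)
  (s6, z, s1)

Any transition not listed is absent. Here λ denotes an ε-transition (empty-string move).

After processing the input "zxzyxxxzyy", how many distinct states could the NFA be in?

7

Start in {s0}.
Read 'z': {s0} → {s0, s1, s2, s5}.
Read 'x': {s0, s1, s2, s5} → {s1, s2, s5, s6}.
Read 'z': {s1, s2, s5, s6} → {s0, s1, s2, s6}.
Read 'y': {s0, s1, s2, s6} → {s0, s1, s2, s3, s4, s6}.
Read 'x': {s0, s1, s2, s3, s4, s6} → {s1, s2, s3, s5, s6}.
Read 'x': {s1, s2, s3, s5, s6} → {s1, s2, s5, s6}.
Read 'x': {s1, s2, s5, s6} → {s1, s2, s5, s6}.
Read 'z': {s1, s2, s5, s6} → {s0, s1, s2, s6}.
Read 'y': {s0, s1, s2, s6} → {s0, s1, s2, s3, s4, s6}.
Read 'y': {s0, s1, s2, s3, s4, s6} → {s0, s1, s2, s3, s4, s5, s6}.
That set has 7 states.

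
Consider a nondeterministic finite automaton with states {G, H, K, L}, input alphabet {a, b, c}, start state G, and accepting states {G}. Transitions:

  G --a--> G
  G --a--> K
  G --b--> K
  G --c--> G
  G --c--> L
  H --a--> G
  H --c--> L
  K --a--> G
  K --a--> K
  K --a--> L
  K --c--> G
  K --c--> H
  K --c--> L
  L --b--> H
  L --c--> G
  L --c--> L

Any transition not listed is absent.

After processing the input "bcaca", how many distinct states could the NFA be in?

Start in {G}.
Read 'b': {G} → {K}.
Read 'c': {K} → {G, H, L}.
Read 'a': {G, H, L} → {G, K}.
Read 'c': {G, K} → {G, H, L}.
Read 'a': {G, H, L} → {G, K}.
That set has 2 states.

2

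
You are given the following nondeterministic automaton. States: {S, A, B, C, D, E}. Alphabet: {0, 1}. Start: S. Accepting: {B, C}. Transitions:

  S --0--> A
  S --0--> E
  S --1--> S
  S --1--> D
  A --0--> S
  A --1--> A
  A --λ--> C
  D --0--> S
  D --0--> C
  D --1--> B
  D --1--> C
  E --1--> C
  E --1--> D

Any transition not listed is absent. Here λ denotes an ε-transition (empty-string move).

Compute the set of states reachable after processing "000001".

Start in {S}.
Read '0': S→{A, E}; union {A, E}; ε-closure = {A, C, E}.
Read '0': A→{S}, C→∅, E→∅; now {S}.
Read '0': S→{A, E}; union {A, E}; ε-closure = {A, C, E}.
Read '0': A→{S}, C→∅, E→∅; now {S}.
Read '0': S→{A, E}; union {A, E}; ε-closure = {A, C, E}.
Read '1': A→{A}, C→∅, E→{C, D}; now {A, C, D}.

{A, C, D}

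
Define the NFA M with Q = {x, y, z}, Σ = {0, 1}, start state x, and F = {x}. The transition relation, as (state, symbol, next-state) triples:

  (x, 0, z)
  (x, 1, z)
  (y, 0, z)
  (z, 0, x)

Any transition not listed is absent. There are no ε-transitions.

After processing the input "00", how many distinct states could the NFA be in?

1

Start in {x}.
Read '0': x→{z}; now {z}.
Read '0': z→{x}; now {x}.
That set has 1 state.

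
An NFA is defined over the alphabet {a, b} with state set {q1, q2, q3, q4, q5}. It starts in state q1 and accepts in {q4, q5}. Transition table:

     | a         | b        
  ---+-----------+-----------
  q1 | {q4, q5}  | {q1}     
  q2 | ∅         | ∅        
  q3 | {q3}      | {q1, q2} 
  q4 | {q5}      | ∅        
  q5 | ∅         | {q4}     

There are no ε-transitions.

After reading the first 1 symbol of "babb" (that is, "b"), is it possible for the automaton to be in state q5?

Start in {q1}.
Read 'b': q1→{q1}; now {q1}.
State q5 is not in {q1}.

No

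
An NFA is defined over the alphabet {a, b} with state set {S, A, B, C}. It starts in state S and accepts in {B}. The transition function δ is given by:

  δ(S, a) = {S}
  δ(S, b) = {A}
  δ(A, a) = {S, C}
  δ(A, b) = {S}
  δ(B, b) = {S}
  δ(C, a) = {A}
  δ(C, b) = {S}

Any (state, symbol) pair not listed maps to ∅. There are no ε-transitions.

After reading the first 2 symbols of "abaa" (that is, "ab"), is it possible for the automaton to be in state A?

Yes

Start in {S}.
Read 'a': S→{S}; now {S}.
Read 'b': S→{A}; now {A}.
State A is in {A}.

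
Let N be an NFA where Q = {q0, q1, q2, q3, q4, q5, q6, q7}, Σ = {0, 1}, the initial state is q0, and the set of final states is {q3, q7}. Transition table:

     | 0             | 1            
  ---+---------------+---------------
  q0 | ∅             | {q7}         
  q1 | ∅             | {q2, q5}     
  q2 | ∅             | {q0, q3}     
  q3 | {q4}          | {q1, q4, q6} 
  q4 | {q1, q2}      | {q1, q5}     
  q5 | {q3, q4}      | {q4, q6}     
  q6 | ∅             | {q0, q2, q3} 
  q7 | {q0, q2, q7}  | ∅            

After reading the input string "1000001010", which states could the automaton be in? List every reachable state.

Start in {q0}.
Read '1': q0→{q7}; now {q7}.
Read '0': q7→{q0, q2, q7}; now {q0, q2, q7}.
Read '0': q0→∅, q2→∅, q7→{q0, q2, q7}; now {q0, q2, q7}.
Read '0': q0→∅, q2→∅, q7→{q0, q2, q7}; now {q0, q2, q7}.
Read '0': q0→∅, q2→∅, q7→{q0, q2, q7}; now {q0, q2, q7}.
Read '0': q0→∅, q2→∅, q7→{q0, q2, q7}; now {q0, q2, q7}.
Read '1': q0→{q7}, q2→{q0, q3}, q7→∅; now {q0, q3, q7}.
Read '0': q0→∅, q3→{q4}, q7→{q0, q2, q7}; now {q0, q2, q4, q7}.
Read '1': q0→{q7}, q2→{q0, q3}, q4→{q1, q5}, q7→∅; now {q0, q1, q3, q5, q7}.
Read '0': q0→∅, q1→∅, q3→{q4}, q5→{q3, q4}, q7→{q0, q2, q7}; now {q0, q2, q3, q4, q7}.

{q0, q2, q3, q4, q7}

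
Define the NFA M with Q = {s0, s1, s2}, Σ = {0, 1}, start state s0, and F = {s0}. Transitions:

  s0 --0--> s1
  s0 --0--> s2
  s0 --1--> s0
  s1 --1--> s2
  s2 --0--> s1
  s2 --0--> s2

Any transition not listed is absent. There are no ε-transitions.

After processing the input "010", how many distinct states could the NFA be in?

Start in {s0}.
Read '0': {s0} → {s1, s2}.
Read '1': {s1, s2} → {s2}.
Read '0': {s2} → {s1, s2}.
That set has 2 states.

2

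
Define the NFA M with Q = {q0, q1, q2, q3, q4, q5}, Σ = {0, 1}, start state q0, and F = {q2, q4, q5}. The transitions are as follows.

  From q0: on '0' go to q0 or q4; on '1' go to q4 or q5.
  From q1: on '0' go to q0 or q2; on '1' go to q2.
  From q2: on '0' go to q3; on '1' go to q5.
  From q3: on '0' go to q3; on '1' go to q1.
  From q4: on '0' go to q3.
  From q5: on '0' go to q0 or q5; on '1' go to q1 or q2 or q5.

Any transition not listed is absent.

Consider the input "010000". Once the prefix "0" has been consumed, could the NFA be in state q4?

Start in {q0}.
Read '0': q0→{q0, q4}; now {q0, q4}.
State q4 is in {q0, q4}.

Yes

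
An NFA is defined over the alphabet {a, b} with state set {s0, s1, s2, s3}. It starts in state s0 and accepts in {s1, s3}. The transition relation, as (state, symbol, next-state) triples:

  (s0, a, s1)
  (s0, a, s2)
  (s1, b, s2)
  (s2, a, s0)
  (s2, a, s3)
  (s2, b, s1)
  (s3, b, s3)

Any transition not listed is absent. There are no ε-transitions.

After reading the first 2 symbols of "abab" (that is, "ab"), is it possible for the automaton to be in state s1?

Yes

Start in {s0}.
Read 'a': {s0} → {s1, s2}.
Read 'b': {s1, s2} → {s1, s2}.
State s1 is in {s1, s2}.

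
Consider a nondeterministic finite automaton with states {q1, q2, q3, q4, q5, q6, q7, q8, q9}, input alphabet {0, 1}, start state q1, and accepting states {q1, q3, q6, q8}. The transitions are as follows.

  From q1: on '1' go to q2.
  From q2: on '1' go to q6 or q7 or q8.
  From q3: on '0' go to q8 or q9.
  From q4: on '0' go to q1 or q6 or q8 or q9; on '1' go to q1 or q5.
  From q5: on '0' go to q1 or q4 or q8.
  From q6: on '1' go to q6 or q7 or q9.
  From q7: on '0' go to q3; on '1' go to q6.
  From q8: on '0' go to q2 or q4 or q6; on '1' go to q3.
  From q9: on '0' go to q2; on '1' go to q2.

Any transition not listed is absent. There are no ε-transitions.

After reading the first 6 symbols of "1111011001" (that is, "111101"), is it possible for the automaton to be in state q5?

Start in {q1}.
Read '1': {q1} → {q2}.
Read '1': {q2} → {q6, q7, q8}.
Read '1': {q6, q7, q8} → {q3, q6, q7, q9}.
Read '1': {q3, q6, q7, q9} → {q2, q6, q7, q9}.
Read '0': {q2, q6, q7, q9} → {q2, q3}.
Read '1': {q2, q3} → {q6, q7, q8}.
State q5 is not in {q6, q7, q8}.

No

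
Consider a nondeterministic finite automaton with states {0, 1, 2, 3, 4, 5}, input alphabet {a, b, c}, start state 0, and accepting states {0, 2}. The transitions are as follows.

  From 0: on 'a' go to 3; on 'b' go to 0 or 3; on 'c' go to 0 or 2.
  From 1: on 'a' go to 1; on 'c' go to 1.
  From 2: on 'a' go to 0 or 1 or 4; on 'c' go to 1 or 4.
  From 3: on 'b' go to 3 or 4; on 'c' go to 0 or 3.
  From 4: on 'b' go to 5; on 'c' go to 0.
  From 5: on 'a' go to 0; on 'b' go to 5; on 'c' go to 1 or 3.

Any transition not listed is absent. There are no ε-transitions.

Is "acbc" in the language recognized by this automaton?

Yes

Start in {0}.
Read 'a': 0→{3}; now {3}.
Read 'c': 3→{0, 3}; now {0, 3}.
Read 'b': 0→{0, 3}, 3→{3, 4}; now {0, 3, 4}.
Read 'c': 0→{0, 2}, 3→{0, 3}, 4→{0}; now {0, 2, 3}.
The final set {0, 2, 3} contains the accepting states 0, 2.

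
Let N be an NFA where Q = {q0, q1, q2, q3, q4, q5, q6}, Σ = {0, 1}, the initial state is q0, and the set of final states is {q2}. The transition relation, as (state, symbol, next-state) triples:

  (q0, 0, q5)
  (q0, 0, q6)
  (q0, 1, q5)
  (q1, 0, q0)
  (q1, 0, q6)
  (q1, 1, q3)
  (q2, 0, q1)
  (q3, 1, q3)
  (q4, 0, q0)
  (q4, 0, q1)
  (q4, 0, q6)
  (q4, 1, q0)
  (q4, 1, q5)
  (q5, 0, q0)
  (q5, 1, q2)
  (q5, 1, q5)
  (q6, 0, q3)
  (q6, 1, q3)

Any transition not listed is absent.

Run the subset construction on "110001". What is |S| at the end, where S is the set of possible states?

3

Start in {q0}.
Read '1': q0→{q5}; now {q5}.
Read '1': q5→{q2, q5}; now {q2, q5}.
Read '0': q2→{q1}, q5→{q0}; now {q0, q1}.
Read '0': q0→{q5, q6}, q1→{q0, q6}; now {q0, q5, q6}.
Read '0': q0→{q5, q6}, q5→{q0}, q6→{q3}; now {q0, q3, q5, q6}.
Read '1': q0→{q5}, q3→{q3}, q5→{q2, q5}, q6→{q3}; now {q2, q3, q5}.
That set has 3 states.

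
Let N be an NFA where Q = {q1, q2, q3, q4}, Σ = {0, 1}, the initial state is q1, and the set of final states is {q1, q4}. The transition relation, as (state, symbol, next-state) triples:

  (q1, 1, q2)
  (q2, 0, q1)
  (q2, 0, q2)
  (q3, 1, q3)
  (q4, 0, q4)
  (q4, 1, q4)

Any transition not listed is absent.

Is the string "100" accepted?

Start in {q1}.
Read '1': q1→{q2}; now {q2}.
Read '0': q2→{q1, q2}; now {q1, q2}.
Read '0': q1→∅, q2→{q1, q2}; now {q1, q2}.
The final set {q1, q2} contains the accepting state q1.

Yes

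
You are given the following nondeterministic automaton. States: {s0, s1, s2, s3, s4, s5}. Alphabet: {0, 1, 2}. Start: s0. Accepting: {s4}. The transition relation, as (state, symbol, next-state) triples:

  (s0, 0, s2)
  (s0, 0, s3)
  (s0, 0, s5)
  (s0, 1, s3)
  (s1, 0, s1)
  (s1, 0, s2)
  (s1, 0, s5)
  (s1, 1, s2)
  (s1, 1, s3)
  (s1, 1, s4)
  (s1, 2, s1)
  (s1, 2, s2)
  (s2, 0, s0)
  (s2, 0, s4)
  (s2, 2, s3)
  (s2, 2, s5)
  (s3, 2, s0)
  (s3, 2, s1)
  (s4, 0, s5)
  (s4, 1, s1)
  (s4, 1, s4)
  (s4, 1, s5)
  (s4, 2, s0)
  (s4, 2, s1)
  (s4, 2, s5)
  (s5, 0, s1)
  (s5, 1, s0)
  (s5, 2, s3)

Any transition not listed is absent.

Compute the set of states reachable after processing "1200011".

{s0, s1, s2, s3, s4, s5}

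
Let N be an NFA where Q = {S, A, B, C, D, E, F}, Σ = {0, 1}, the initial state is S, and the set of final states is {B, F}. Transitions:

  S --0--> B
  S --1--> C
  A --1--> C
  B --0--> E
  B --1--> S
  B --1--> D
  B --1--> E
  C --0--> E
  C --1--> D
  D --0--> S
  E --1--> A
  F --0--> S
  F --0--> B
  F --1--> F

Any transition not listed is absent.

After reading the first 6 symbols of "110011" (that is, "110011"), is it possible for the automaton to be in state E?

No

Start in {S}.
Read '1': S→{C}; now {C}.
Read '1': C→{D}; now {D}.
Read '0': D→{S}; now {S}.
Read '0': S→{B}; now {B}.
Read '1': B→{S, D, E}; now {S, D, E}.
Read '1': S→{C}, D→∅, E→{A}; now {A, C}.
State E is not in {A, C}.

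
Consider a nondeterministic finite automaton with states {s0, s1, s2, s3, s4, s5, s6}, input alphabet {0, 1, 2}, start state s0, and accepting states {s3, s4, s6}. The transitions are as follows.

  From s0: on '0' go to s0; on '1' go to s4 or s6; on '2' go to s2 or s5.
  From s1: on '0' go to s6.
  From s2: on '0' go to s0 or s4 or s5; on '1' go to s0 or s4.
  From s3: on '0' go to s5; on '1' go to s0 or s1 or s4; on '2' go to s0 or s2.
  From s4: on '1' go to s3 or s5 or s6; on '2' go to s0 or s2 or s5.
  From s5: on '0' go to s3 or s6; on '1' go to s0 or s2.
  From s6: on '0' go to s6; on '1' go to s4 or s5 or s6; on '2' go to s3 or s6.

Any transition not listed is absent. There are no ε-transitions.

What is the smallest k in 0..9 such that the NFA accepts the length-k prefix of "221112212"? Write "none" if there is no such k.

Start in {s0}.
Read '2': s0→{s2, s5}; now {s2, s5}.
Read '2': s2→∅, s5→∅; now ∅.
The set is empty and remains empty for the remaining 7 symbols.
No reachable set along the way intersects F.

none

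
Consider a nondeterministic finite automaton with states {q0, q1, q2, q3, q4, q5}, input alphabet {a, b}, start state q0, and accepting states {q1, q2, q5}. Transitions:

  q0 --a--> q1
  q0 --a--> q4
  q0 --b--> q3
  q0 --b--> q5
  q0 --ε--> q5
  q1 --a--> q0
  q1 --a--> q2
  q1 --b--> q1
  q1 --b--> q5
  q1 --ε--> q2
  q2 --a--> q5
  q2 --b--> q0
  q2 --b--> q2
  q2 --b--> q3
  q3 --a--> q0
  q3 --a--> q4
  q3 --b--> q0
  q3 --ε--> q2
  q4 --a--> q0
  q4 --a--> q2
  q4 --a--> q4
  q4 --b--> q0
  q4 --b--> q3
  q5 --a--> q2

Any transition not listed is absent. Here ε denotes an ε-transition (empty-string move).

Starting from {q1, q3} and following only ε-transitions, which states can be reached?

Begin with {q1, q3}.
ε-move q3 → q2; add q2.

{q1, q2, q3}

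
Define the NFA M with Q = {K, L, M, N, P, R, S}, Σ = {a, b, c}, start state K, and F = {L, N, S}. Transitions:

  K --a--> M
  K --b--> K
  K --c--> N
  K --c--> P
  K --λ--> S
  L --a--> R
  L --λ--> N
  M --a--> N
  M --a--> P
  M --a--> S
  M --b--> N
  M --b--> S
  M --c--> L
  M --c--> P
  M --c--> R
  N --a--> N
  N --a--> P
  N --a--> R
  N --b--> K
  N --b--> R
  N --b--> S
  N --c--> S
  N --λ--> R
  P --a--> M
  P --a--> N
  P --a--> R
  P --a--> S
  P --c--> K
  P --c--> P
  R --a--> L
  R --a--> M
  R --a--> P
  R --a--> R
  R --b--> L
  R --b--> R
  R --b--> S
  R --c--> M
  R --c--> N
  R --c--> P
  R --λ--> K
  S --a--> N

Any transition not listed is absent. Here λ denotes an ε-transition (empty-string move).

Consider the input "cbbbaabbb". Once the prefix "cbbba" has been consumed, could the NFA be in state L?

Yes

Start: ε-closure({K}) = {K, S}.
Read 'c': K→{N, P}, S→∅; union {N, P}; ε-closure = {K, N, P, R, S}.
Read 'b': K→{K}, N→{K, R, S}, P→∅, R→{L, R, S}, S→∅; union {K, L, R, S}; ε-closure = {K, L, N, R, S}.
Read 'b': K→{K}, L→∅, N→{K, R, S}, R→{L, R, S}, S→∅; union {K, L, R, S}; ε-closure = {K, L, N, R, S}.
Read 'b': K→{K}, L→∅, N→{K, R, S}, R→{L, R, S}, S→∅; union {K, L, R, S}; ε-closure = {K, L, N, R, S}.
Read 'a': K→{M}, L→{R}, N→{N, P, R}, R→{L, M, P, R}, S→{N}; union {L, M, N, P, R}; ε-closure = {K, L, M, N, P, R, S}.
State L is in {K, L, M, N, P, R, S}.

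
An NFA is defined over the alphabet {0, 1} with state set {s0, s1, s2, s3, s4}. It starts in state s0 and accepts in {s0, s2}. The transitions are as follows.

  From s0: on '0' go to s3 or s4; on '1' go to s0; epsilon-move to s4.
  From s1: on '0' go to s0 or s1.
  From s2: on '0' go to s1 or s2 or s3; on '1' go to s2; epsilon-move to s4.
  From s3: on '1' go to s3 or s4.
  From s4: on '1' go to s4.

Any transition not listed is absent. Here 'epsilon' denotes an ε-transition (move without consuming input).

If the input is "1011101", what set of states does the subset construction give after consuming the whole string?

∅

Start: ε-closure({s0}) = {s0, s4}.
Read '1': s0→{s0}, s4→{s4}; now {s0, s4}.
Read '0': s0→{s3, s4}, s4→∅; now {s3, s4}.
Read '1': s3→{s3, s4}, s4→{s4}; now {s3, s4}.
Read '1': s3→{s3, s4}, s4→{s4}; now {s3, s4}.
Read '1': s3→{s3, s4}, s4→{s4}; now {s3, s4}.
Read '0': s3→∅, s4→∅; now ∅.
The set is empty and remains empty for the remaining 1 symbol.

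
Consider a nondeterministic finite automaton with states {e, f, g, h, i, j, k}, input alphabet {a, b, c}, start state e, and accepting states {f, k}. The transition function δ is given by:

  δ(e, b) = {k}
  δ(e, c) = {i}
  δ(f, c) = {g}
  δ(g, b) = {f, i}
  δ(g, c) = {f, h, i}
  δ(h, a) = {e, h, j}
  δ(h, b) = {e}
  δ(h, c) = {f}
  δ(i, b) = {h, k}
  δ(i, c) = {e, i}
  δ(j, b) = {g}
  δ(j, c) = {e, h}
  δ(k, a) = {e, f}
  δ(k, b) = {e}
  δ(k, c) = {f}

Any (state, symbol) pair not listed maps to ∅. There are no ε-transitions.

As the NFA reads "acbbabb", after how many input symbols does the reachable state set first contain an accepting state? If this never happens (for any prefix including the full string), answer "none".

Start in {e}.
Read 'a': {e} → ∅.
The set is empty and remains empty for the remaining 6 symbols.
No reachable set along the way intersects F.

none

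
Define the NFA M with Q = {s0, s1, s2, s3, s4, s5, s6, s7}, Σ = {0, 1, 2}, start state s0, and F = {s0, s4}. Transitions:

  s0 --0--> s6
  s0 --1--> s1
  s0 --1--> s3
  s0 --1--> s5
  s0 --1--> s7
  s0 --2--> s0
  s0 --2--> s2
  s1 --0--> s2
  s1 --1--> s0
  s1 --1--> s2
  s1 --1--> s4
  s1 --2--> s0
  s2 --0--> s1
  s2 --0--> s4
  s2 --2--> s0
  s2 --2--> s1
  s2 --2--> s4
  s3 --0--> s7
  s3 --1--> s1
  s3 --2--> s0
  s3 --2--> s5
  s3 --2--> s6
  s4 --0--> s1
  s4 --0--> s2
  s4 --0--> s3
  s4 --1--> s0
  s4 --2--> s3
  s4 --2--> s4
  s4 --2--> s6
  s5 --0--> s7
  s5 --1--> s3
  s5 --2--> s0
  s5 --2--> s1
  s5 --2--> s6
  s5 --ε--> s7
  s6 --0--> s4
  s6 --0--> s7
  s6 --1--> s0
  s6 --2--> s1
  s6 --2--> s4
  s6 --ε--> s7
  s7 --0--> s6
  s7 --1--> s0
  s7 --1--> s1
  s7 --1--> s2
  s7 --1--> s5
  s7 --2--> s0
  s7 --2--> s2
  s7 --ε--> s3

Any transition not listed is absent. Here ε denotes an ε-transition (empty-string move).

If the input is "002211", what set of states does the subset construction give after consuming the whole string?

Start in {s0}.
Read '0': {s0} → {s3, s6, s7}.
Read '0': {s3, s6, s7} → {s3, s4, s6, s7}.
Read '2': {s3, s4, s6, s7} → {s0, s1, s2, s3, s4, s5, s6, s7}.
Read '2': {s0, s1, s2, s3, s4, s5, s6, s7} → {s0, s1, s2, s3, s4, s5, s6, s7}.
Read '1': {s0, s1, s2, s3, s4, s5, s6, s7} → {s0, s1, s2, s3, s4, s5, s7}.
Read '1': {s0, s1, s2, s3, s4, s5, s7} → {s0, s1, s2, s3, s4, s5, s7}.

{s0, s1, s2, s3, s4, s5, s7}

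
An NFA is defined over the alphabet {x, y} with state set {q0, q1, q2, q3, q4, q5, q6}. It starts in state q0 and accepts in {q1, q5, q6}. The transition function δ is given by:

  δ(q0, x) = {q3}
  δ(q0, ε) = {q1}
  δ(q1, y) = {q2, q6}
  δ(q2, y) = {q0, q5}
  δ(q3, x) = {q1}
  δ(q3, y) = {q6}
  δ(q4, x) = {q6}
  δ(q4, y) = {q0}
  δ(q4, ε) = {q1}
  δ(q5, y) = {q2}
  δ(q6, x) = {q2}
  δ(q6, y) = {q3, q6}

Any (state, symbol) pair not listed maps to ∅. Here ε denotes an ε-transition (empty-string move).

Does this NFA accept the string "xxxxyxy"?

No

Start: ε-closure({q0}) = {q0, q1}.
Read 'x': q0→{q3}, q1→∅; now {q3}.
Read 'x': q3→{q1}; now {q1}.
Read 'x': q1→∅; now ∅.
The set is empty and remains empty for the remaining 4 symbols.
The final set ∅ contains no accepting state.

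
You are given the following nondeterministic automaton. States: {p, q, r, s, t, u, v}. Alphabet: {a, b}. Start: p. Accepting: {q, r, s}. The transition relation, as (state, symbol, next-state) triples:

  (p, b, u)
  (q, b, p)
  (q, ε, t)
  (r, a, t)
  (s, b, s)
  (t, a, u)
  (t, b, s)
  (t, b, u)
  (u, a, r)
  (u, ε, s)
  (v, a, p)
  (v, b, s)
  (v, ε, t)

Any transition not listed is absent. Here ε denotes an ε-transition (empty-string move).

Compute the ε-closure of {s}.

Begin with {s}.
No ε-moves leave this set, so the closure equals the set itself.

{s}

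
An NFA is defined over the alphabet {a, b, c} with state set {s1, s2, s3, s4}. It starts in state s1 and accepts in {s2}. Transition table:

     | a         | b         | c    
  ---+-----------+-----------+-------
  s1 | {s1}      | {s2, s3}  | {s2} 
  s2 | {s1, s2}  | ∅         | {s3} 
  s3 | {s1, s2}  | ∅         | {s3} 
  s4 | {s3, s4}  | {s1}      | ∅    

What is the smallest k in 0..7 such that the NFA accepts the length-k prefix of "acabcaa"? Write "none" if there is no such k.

Start in {s1}.
Read 'a': {s1} → {s1}.
Read 'c': {s1} → {s2}.
None of the earlier sets intersect F, but {s2} does.

2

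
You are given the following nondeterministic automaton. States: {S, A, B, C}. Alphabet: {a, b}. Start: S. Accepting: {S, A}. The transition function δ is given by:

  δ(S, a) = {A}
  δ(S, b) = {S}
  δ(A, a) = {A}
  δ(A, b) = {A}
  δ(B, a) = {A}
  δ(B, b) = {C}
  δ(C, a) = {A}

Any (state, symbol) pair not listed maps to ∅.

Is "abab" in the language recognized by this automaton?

Yes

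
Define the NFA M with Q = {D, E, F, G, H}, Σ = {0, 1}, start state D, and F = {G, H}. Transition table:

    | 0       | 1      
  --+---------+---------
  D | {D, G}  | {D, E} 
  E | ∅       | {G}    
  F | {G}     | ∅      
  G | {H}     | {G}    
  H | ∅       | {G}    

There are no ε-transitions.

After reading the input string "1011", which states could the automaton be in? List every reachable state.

Start in {D}.
Read '1': D→{D, E}; now {D, E}.
Read '0': D→{D, G}, E→∅; now {D, G}.
Read '1': D→{D, E}, G→{G}; now {D, E, G}.
Read '1': D→{D, E}, E→{G}, G→{G}; now {D, E, G}.

{D, E, G}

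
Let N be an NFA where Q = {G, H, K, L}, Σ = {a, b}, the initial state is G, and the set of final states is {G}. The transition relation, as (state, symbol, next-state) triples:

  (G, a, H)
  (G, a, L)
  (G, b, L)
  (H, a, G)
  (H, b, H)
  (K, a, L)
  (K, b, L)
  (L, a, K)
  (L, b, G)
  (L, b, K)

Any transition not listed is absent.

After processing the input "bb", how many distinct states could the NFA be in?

2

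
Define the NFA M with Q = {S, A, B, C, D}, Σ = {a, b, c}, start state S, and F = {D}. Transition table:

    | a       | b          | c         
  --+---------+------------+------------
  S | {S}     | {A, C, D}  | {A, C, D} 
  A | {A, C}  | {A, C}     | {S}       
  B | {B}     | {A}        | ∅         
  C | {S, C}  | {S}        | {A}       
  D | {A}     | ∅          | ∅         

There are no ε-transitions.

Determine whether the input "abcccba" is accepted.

No

Start in {S}.
Read 'a': S→{S}; now {S}.
Read 'b': S→{A, C, D}; now {A, C, D}.
Read 'c': A→{S}, C→{A}, D→∅; now {S, A}.
Read 'c': S→{A, C, D}, A→{S}; now {S, A, C, D}.
Read 'c': S→{A, C, D}, A→{S}, C→{A}, D→∅; now {S, A, C, D}.
Read 'b': S→{A, C, D}, A→{A, C}, C→{S}, D→∅; now {S, A, C, D}.
Read 'a': S→{S}, A→{A, C}, C→{S, C}, D→{A}; now {S, A, C}.
The final set {S, A, C} contains no accepting state.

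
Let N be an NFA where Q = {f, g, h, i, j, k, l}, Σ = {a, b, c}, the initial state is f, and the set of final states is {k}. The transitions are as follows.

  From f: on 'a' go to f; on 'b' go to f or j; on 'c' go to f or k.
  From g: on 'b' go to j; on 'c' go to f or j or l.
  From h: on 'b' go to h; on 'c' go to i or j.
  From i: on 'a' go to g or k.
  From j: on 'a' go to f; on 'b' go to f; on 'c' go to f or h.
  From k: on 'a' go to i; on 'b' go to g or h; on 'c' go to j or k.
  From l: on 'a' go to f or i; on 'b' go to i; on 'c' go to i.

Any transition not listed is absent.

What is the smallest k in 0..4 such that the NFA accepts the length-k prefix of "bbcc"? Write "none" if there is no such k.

3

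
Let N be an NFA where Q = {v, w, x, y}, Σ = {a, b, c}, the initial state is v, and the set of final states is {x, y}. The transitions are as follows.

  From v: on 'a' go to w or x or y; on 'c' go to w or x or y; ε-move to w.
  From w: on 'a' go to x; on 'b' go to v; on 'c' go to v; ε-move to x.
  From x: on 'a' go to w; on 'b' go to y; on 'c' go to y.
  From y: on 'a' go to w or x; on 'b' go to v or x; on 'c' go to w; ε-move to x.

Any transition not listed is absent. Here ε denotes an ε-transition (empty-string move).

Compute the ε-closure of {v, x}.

{v, w, x}

Begin with {v, x}.
ε-move v → w; add w.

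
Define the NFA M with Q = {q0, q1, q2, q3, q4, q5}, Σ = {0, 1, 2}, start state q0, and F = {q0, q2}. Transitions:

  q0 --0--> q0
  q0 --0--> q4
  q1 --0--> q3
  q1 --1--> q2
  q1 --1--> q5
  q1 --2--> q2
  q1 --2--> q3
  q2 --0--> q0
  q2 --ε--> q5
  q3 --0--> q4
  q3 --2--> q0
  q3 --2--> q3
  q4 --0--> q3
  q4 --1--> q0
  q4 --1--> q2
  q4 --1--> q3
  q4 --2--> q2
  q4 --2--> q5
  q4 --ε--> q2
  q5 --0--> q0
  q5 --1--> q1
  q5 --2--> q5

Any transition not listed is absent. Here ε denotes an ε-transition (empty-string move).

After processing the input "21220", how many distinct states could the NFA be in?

0

Start in {q0}.
Read '2': q0→∅; now ∅.
The set is empty and remains empty for the remaining 4 symbols.
That set has 0 states.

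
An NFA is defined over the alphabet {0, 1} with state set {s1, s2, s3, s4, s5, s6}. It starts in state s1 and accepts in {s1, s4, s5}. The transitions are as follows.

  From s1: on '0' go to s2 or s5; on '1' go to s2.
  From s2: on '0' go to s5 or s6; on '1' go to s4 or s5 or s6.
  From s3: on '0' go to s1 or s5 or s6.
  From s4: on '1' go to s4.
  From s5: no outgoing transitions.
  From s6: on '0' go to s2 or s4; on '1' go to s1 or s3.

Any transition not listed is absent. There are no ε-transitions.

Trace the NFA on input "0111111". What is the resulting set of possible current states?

{s2, s4}

Start in {s1}.
Read '0': {s1} → {s2, s5}.
Read '1': {s2, s5} → {s4, s5, s6}.
Read '1': {s4, s5, s6} → {s1, s3, s4}.
Read '1': {s1, s3, s4} → {s2, s4}.
Read '1': {s2, s4} → {s4, s5, s6}.
Read '1': {s4, s5, s6} → {s1, s3, s4}.
Read '1': {s1, s3, s4} → {s2, s4}.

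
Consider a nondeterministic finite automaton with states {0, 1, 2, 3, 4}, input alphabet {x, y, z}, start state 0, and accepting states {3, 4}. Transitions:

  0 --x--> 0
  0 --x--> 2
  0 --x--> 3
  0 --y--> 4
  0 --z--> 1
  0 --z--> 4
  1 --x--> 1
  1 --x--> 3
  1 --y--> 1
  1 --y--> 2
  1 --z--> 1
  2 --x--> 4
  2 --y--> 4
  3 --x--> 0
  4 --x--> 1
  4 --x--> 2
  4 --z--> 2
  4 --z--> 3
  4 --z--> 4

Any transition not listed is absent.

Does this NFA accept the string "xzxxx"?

Start in {0}.
Read 'x': {0} → {0, 2, 3}.
Read 'z': {0, 2, 3} → {1, 4}.
Read 'x': {1, 4} → {1, 2, 3}.
Read 'x': {1, 2, 3} → {0, 1, 3, 4}.
Read 'x': {0, 1, 3, 4} → {0, 1, 2, 3}.
The final set {0, 1, 2, 3} contains the accepting state 3.

Yes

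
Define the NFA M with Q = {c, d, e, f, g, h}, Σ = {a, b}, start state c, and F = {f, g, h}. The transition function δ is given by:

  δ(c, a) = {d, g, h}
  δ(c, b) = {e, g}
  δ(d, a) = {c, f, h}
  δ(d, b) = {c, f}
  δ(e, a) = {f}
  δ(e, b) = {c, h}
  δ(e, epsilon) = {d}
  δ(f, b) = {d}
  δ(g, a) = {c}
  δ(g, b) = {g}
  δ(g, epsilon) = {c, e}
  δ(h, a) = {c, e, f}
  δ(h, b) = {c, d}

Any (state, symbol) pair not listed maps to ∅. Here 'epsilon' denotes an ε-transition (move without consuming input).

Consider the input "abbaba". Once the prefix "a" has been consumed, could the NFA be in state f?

No

Start in {c}.
Read 'a': c→{d, g, h}; union {d, g, h}; ε-closure = {c, d, e, g, h}.
State f is not in {c, d, e, g, h}.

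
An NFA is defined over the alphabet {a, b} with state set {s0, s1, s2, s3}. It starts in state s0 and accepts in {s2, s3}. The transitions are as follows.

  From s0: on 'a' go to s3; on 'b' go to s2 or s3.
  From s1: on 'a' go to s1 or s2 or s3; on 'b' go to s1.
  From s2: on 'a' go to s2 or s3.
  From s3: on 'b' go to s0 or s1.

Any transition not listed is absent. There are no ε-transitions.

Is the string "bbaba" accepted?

Start in {s0}.
Read 'b': s0→{s2, s3}; now {s2, s3}.
Read 'b': s2→∅, s3→{s0, s1}; now {s0, s1}.
Read 'a': s0→{s3}, s1→{s1, s2, s3}; now {s1, s2, s3}.
Read 'b': s1→{s1}, s2→∅, s3→{s0, s1}; now {s0, s1}.
Read 'a': s0→{s3}, s1→{s1, s2, s3}; now {s1, s2, s3}.
The final set {s1, s2, s3} contains the accepting states s2, s3.

Yes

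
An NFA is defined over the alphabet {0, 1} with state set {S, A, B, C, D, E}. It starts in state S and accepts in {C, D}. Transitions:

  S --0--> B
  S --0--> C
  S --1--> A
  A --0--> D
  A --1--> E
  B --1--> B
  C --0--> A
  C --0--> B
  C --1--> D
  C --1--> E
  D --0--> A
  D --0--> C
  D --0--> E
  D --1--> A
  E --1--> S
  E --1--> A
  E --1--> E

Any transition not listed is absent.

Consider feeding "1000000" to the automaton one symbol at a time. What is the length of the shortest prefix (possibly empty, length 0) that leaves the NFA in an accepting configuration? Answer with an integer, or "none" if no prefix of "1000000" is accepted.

Start in {S}.
Read '1': {S} → {A}.
Read '0': {A} → {D}.
None of the earlier sets intersect F, but {D} does.

2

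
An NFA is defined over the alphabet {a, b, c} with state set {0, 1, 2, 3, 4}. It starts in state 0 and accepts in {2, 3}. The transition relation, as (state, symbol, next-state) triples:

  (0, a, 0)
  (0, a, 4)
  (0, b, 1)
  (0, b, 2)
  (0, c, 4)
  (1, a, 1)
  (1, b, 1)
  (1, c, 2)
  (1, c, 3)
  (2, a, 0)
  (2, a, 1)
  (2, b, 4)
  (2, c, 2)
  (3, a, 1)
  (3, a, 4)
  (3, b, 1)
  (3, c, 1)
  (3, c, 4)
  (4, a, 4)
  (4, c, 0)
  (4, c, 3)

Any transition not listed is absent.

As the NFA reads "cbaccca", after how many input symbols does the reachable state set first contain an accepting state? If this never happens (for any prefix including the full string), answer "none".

Start in {0}.
Read 'c': {0} → {4}.
Read 'b': {4} → ∅.
The set is empty and remains empty for the remaining 5 symbols.
No reachable set along the way intersects F.

none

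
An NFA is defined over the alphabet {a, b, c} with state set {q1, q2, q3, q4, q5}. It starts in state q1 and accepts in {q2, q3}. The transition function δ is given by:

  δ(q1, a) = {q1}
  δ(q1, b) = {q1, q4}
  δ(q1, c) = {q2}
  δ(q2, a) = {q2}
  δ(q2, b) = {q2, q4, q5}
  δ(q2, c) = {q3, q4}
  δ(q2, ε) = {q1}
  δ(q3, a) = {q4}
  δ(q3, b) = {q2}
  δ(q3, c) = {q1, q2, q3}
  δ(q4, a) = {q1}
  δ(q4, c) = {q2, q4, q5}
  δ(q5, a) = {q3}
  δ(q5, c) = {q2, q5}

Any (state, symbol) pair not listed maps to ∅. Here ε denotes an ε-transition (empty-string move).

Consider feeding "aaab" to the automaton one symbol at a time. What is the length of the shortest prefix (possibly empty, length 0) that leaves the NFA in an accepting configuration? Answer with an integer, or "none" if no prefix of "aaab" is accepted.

Start in {q1}.
Read 'a': q1→{q1}; now {q1}.
Read 'a': q1→{q1}; now {q1}.
Read 'a': q1→{q1}; now {q1}.
Read 'b': q1→{q1, q4}; now {q1, q4}.
No reachable set along the way intersects F.

none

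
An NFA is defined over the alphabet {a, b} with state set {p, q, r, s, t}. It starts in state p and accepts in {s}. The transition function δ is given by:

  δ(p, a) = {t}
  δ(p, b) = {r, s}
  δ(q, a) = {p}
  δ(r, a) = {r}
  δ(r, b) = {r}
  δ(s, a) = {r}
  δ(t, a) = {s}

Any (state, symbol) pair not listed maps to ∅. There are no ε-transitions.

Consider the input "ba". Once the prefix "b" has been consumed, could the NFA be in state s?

Start in {p}.
Read 'b': {p} → {r, s}.
State s is in {r, s}.

Yes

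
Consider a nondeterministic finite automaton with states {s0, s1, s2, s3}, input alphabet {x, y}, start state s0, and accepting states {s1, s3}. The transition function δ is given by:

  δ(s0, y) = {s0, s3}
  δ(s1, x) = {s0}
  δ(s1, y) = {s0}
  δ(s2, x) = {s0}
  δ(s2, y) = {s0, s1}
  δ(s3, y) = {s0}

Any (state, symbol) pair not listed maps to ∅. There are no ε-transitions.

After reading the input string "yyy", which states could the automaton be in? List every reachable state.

{s0, s3}

Start in {s0}.
Read 'y': s0→{s0, s3}; now {s0, s3}.
Read 'y': s0→{s0, s3}, s3→{s0}; now {s0, s3}.
Read 'y': s0→{s0, s3}, s3→{s0}; now {s0, s3}.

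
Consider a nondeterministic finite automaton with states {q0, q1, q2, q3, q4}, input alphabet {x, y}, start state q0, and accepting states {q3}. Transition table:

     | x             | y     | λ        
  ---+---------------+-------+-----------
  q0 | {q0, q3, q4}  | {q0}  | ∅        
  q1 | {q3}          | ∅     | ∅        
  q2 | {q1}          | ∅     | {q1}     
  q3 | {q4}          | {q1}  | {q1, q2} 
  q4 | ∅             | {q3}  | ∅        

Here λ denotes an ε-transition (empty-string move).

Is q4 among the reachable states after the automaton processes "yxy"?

Start in {q0}.
Read 'y': {q0} → {q0}.
Read 'x': {q0} → {q0, q1, q2, q3, q4}.
Read 'y': {q0, q1, q2, q3, q4} → {q0, q1, q2, q3}.
State q4 is not in {q0, q1, q2, q3}.

No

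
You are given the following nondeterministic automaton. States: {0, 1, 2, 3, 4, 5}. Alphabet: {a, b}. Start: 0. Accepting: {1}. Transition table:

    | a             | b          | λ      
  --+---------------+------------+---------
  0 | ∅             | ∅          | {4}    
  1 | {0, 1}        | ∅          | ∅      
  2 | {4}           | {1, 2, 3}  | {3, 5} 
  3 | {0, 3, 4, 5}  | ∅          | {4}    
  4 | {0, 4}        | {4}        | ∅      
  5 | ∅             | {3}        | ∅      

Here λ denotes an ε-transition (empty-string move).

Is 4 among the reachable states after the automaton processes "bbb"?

Start: ε-closure({0}) = {0, 4}.
Read 'b': {0, 4} → {4}.
Read 'b': {4} → {4}.
Read 'b': {4} → {4}.
State 4 is in {4}.

Yes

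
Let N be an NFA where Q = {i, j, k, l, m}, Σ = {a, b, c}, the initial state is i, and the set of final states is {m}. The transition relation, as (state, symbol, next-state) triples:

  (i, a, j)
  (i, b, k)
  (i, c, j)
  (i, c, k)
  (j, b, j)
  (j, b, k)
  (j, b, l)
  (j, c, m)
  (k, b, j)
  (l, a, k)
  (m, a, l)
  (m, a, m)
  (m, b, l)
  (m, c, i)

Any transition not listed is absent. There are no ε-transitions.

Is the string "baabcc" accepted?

No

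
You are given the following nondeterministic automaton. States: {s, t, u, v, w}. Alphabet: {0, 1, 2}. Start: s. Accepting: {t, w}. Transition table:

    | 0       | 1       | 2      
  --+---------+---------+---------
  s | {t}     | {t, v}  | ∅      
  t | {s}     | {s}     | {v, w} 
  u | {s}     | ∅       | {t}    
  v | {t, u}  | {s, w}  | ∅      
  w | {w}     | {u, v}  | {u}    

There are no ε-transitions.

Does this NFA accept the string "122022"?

No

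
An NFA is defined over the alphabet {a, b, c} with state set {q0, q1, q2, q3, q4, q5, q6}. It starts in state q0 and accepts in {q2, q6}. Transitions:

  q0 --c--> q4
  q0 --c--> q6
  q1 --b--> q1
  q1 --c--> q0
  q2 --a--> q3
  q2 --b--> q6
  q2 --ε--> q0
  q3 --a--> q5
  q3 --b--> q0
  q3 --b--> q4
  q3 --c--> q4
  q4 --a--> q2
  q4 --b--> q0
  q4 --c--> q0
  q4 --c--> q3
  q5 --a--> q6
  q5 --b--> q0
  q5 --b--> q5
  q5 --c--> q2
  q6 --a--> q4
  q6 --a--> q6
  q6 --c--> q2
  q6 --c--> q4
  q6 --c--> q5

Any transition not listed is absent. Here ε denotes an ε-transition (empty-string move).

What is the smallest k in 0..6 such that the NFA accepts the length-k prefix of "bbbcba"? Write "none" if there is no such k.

Start in {q0}.
Read 'b': q0→∅; now ∅.
The set is empty and remains empty for the remaining 5 symbols.
No reachable set along the way intersects F.

none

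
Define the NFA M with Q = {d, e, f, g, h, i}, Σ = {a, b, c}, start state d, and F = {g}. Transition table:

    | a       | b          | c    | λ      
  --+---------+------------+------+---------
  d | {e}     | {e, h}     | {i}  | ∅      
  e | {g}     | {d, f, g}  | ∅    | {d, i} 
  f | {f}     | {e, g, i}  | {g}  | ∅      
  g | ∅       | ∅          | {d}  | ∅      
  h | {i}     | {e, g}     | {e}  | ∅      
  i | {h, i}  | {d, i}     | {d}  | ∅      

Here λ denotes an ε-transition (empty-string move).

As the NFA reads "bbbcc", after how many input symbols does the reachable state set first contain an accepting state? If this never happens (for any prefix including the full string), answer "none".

2

Start in {d}.
Read 'b': {d} → {d, e, h, i}.
Read 'b': {d, e, h, i} → {d, e, f, g, h, i}.
None of the earlier sets intersect F, but {d, e, f, g, h, i} does.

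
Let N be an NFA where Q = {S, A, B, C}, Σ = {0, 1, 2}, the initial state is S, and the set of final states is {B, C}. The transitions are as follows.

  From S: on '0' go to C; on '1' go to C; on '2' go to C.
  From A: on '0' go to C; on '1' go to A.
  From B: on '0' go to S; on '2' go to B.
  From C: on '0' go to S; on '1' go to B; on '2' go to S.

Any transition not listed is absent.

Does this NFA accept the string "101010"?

No

Start in {S}.
Read '1': {S} → {C}.
Read '0': {C} → {S}.
Read '1': {S} → {C}.
Read '0': {C} → {S}.
Read '1': {S} → {C}.
Read '0': {C} → {S}.
The final set {S} contains no accepting state.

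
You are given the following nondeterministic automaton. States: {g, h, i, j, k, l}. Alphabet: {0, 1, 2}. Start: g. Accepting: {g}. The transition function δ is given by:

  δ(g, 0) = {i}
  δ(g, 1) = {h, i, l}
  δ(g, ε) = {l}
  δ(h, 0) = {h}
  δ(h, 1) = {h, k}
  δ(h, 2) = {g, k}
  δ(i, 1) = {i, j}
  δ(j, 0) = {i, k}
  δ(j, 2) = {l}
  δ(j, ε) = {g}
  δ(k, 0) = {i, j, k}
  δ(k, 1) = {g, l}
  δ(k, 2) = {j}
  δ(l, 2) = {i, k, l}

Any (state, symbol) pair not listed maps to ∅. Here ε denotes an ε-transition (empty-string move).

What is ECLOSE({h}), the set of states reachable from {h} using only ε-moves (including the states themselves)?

{h}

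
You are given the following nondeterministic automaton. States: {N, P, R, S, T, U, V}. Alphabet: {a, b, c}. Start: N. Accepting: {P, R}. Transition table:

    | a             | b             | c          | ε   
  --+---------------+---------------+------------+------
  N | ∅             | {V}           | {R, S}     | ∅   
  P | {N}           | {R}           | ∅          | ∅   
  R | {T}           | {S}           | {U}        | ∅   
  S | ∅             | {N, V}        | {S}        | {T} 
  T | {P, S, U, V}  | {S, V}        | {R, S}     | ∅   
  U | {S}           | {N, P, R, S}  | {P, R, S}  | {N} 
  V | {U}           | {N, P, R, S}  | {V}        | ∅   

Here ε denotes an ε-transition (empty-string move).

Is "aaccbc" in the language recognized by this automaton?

No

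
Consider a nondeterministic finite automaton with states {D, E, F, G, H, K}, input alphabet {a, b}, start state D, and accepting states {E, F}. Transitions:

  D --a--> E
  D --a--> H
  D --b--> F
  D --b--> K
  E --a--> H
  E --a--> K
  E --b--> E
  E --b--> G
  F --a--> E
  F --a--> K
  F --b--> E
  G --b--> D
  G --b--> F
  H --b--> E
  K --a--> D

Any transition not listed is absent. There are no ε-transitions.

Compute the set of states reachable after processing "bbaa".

{D}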